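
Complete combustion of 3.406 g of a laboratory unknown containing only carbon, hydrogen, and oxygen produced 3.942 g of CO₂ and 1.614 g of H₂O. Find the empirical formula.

mol C = 3.942 g CO₂ ÷ 44.009 g/mol = 0.089573 mol
mol H = 2 × 1.614 g H₂O ÷ 18.015 g/mol = 0.17918 mol
mass O = 3.406 − (1.0759 + 0.18062) = 2.1495 g → mol O = 2.1495 ÷ 15.999 = 0.13435 mol
Divide by the smallest (0.089573 mol): C 1.000, H 2.000, O 1.500
Multiplying each by 2 gives whole numbers: C 2.00, H 4.00, O 3.00

C2H4O3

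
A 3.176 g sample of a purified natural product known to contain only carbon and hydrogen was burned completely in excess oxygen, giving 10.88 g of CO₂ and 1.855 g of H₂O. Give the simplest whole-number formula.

C6H5

mol C = 10.88 g CO₂ ÷ 44.009 g/mol = 0.24722 mol
mol H = 2 × 1.855 g H₂O ÷ 18.015 g/mol = 0.20594 mol
Divide by the smallest (0.20594 mol): C 1.200, H 1.000
Multiplying each by 5 gives whole numbers: C 6.00, H 5.00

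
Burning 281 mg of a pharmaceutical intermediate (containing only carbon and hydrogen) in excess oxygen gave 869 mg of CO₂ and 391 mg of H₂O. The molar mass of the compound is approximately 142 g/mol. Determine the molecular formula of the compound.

mol C = 0.869 g CO₂ ÷ 44.009 g/mol = 0.01975 mol
mol H = 2 × 0.391 g H₂O ÷ 18.015 g/mol = 0.04341 mol
Divide by the smallest (0.01975 mol): C 1.000, H 2.198
Multiplying each by 5 gives whole numbers: C 5.00, H 10.99
Empirical formula: C5H11
Empirical-formula mass = 71.14 g/mol; 142 ÷ 71.14 ≈ 2, so the molecular formula is C10H22.

C10H22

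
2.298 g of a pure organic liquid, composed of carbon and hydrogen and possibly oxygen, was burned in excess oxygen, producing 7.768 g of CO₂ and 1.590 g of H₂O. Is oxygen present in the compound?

mol C = 7.768 g CO₂ ÷ 44.009 g/mol = 0.17651 mol
mol H = 2 × 1.590 g H₂O ÷ 18.015 g/mol = 0.17652 mol
C and H together account for 2.2980 g — essentially the entire 2.298 g sample — so the compound contains no oxygen.

no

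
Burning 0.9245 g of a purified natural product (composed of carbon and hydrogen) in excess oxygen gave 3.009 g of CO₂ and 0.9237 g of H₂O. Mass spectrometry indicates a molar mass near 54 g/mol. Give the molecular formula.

C4H6

mol C = 3.009 g CO₂ ÷ 44.009 g/mol = 0.068372 mol
mol H = 2 × 0.9237 g H₂O ÷ 18.015 g/mol = 0.10255 mol
Divide by the smallest (0.068372 mol): C 1.000, H 1.500
Multiplying each by 2 gives whole numbers: C 2.00, H 3.00
Empirical formula: C2H3
Empirical-formula mass = 27.05 g/mol; 54 ÷ 27.05 ≈ 2, so the molecular formula is C4H6.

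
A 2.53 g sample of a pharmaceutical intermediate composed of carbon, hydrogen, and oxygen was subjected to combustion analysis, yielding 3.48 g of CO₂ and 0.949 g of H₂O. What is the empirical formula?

mol C = 3.48 g CO₂ ÷ 44.009 g/mol = 0.07907 mol
mol H = 2 × 0.949 g H₂O ÷ 18.015 g/mol = 0.1054 mol
mass O = 2.53 − (0.9498 + 0.1062) = 1.474 g → mol O = 1.474 ÷ 15.999 = 0.09213 mol
Divide by the smallest (0.07907 mol): C 1.000, H 1.332, O 1.165
Multiplying each by 6 gives whole numbers: C 6.00, H 7.99, O 6.99

C6H8O7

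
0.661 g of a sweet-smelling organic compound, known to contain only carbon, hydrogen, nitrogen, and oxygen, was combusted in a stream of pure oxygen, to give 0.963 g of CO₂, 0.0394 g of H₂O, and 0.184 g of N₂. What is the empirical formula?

C5HN3O3

mol C = 0.963 g CO₂ ÷ 44.009 g/mol = 0.02188 mol
mol H = 2 × 0.0394 g H₂O ÷ 18.015 g/mol = 0.004374 mol
mol N = 2 × 0.184 g N₂ ÷ 28.014 g/mol = 0.01314 mol
mass O = 0.661 − (0.2628 + 0.004409 + 0.1840) = 0.2098 g → mol O = 0.2098 ÷ 15.999 = 0.01311 mol
Divide by the smallest (0.004374 mol): C 5.003, H 1.000, N 3.003, O 2.997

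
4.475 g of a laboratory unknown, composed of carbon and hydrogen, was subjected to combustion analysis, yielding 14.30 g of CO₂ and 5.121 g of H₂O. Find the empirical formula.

C4H7

mol C = 14.30 g CO₂ ÷ 44.009 g/mol = 0.32493 mol
mol H = 2 × 5.121 g H₂O ÷ 18.015 g/mol = 0.56853 mol
Divide by the smallest (0.32493 mol): C 1.000, H 1.750
Multiplying each by 4 gives whole numbers: C 4.00, H 7.00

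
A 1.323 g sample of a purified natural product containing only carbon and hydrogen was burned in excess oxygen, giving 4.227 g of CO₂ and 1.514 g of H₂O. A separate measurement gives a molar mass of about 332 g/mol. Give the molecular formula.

C24H42

mol C = 4.227 g CO₂ ÷ 44.009 g/mol = 0.096049 mol
mol H = 2 × 1.514 g H₂O ÷ 18.015 g/mol = 0.16808 mol
Divide by the smallest (0.096049 mol): C 1.000, H 1.750
Multiplying each by 4 gives whole numbers: C 4.00, H 7.00
Empirical formula: C4H7
Empirical-formula mass = 55.10 g/mol; 332 ÷ 55.10 ≈ 6, so the molecular formula is C24H42.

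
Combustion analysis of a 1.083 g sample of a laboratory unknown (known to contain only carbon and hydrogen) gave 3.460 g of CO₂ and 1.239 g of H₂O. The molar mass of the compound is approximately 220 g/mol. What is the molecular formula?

mol C = 3.460 g CO₂ ÷ 44.009 g/mol = 0.078620 mol
mol H = 2 × 1.239 g H₂O ÷ 18.015 g/mol = 0.13755 mol
Divide by the smallest (0.078620 mol): C 1.000, H 1.750
Multiplying each by 4 gives whole numbers: C 4.00, H 7.00
Empirical formula: C4H7
Empirical-formula mass = 55.10 g/mol; 220 ÷ 55.10 ≈ 4, so the molecular formula is C16H28.

C16H28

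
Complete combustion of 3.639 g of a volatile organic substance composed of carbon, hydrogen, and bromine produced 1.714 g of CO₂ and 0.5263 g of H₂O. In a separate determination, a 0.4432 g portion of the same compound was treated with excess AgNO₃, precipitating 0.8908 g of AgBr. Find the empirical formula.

mol C = 1.714 g CO₂ ÷ 44.009 g/mol = 0.038947 mol
mol H = 2 × 0.5263 g H₂O ÷ 18.015 g/mol = 0.058429 mol
From the AgBr data: mol Br per gram of compound = (0.8908 ÷ 187.772) ÷ 0.4432 = 0.010704 mol/g, so in the 3.639 g combustion sample mol Br = 0.038952 mol
Divide by the smallest (0.038947 mol): C 1.000, H 1.500, Br 1.000
Multiplying each by 2 gives whole numbers: C 2.00, H 3.00, Br 2.00

C2H3Br2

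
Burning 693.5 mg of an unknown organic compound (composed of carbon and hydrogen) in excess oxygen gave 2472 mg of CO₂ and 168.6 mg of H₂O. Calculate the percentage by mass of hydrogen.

mol C = 2.472 g CO₂ ÷ 44.009 g/mol = 0.056170 mol
mol H = 2 × 0.1686 g H₂O ÷ 18.015 g/mol = 0.018718 mol
mass % H = 0.018867 g ÷ 0.6935 g × 100%

2.72%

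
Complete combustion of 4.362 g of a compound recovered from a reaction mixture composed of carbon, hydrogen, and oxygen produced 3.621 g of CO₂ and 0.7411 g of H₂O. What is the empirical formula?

mol C = 3.621 g CO₂ ÷ 44.009 g/mol = 0.082279 mol
mol H = 2 × 0.7411 g H₂O ÷ 18.015 g/mol = 0.082276 mol
mass O = 4.362 − (0.98825 + 0.082934) = 3.2908 g → mol O = 3.2908 ÷ 15.999 = 0.20569 mol
Divide by the smallest (0.082276 mol): C 1.000, H 1.000, O 2.500
Multiplying each by 2 gives whole numbers: C 2.00, H 2.00, O 5.00

C2H2O5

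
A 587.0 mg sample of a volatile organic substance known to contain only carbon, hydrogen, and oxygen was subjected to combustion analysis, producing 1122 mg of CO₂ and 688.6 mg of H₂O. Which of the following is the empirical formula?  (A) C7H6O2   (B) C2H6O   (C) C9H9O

mol C = 1.122 g CO₂ ÷ 44.009 g/mol = 0.025495 mol
mol H = 2 × 0.6886 g H₂O ÷ 18.015 g/mol = 0.076447 mol
mass O = 0.5870 − (0.30622 + 0.077059) = 0.20372 g → mol O = 0.20372 ÷ 15.999 = 0.012733 mol
Divide by the smallest (0.012733 mol): C 2.002, H 6.004, O 1.000

(B) C2H6O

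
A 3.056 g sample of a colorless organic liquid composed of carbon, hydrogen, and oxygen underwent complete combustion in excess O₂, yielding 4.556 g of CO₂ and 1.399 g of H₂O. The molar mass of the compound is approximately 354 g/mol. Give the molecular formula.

C12H18O12

mol C = 4.556 g CO₂ ÷ 44.009 g/mol = 0.10352 mol
mol H = 2 × 1.399 g H₂O ÷ 18.015 g/mol = 0.15532 mol
mass O = 3.056 − (1.2434 + 0.15656) = 1.6560 g → mol O = 1.6560 ÷ 15.999 = 0.10351 mol
Divide by the smallest (0.10351 mol): C 1.000, H 1.501, O 1.000
Multiplying each by 2 gives whole numbers: C 2.00, H 3.00, O 2.00
Empirical formula: C2H3O2
Empirical-formula mass = 59.04 g/mol; 354 ÷ 59.04 ≈ 6, so the molecular formula is C12H18O12.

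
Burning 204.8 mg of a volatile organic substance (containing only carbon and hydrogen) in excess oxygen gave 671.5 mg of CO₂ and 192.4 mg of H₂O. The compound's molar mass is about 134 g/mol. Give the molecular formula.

C10H14

mol C = 0.6715 g CO₂ ÷ 44.009 g/mol = 0.015258 mol
mol H = 2 × 0.1924 g H₂O ÷ 18.015 g/mol = 0.021360 mol
Divide by the smallest (0.015258 mol): C 1.000, H 1.400
Multiplying each by 5 gives whole numbers: C 5.00, H 7.00
Empirical formula: C5H7
Empirical-formula mass = 67.11 g/mol; 134 ÷ 67.11 ≈ 2, so the molecular formula is C10H14.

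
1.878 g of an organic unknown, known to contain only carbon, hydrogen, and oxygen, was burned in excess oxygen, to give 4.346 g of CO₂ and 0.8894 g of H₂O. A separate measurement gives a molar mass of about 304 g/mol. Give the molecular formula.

C16H16O6

mol C = 4.346 g CO₂ ÷ 44.009 g/mol = 0.098753 mol
mol H = 2 × 0.8894 g H₂O ÷ 18.015 g/mol = 0.098740 mol
mass O = 1.878 − (1.1861 + 0.099530) = 0.59235 g → mol O = 0.59235 ÷ 15.999 = 0.037024 mol
Divide by the smallest (0.037024 mol): C 2.667, H 2.667, O 1.000
Multiplying each by 3 gives whole numbers: C 8.00, H 8.00, O 3.00
Empirical formula: C8H8O3
Empirical-formula mass = 152.15 g/mol; 304 ÷ 152.15 ≈ 2, so the molecular formula is C16H16O6.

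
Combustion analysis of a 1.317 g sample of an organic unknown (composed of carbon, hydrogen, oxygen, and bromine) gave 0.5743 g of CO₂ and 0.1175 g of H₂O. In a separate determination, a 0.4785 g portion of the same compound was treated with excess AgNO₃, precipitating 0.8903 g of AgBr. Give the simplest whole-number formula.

mol C = 0.5743 g CO₂ ÷ 44.009 g/mol = 0.013050 mol
mol H = 2 × 0.1175 g H₂O ÷ 18.015 g/mol = 0.013045 mol
From the AgBr data: mol Br per gram of compound = (0.8903 ÷ 187.772) ÷ 0.4785 = 0.0099089 mol/g, so in the 1.317 g combustion sample mol Br = 0.013050 mol
mass O = 1.317 − (0.15674 + 0.013149 + 1.0427) = 0.10437 g → mol O = 0.10437 ÷ 15.999 = 0.0065234 mol
Divide by the smallest (0.0065234 mol): C 2.000, H 2.000, Br 2.000, O 1.000

C2H2Br2O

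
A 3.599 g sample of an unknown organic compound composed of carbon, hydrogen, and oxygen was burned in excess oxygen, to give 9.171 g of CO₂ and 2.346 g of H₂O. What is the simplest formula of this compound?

mol C = 9.171 g CO₂ ÷ 44.009 g/mol = 0.20839 mol
mol H = 2 × 2.346 g H₂O ÷ 18.015 g/mol = 0.26045 mol
mass O = 3.599 − (2.5030 + 0.26253) = 0.83350 g → mol O = 0.83350 ÷ 15.999 = 0.052097 mol
Divide by the smallest (0.052097 mol): C 4.000, H 4.999, O 1.000

C4H5O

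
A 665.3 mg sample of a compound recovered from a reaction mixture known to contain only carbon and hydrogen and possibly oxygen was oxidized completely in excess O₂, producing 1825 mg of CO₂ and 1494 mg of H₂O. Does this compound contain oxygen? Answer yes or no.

no

mol C = 1.825 g CO₂ ÷ 44.009 g/mol = 0.041469 mol
mol H = 2 × 1.494 g H₂O ÷ 18.015 g/mol = 0.16586 mol
C and H together account for 0.66527 g — essentially the entire 0.6653 g sample — so the compound contains no oxygen.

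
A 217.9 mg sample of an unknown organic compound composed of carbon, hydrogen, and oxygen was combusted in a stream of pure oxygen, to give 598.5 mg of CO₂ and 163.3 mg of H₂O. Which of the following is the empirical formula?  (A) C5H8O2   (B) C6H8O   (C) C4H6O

(B) C6H8O

mol C = 0.5985 g CO₂ ÷ 44.009 g/mol = 0.013599 mol
mol H = 2 × 0.1633 g H₂O ÷ 18.015 g/mol = 0.018129 mol
mass O = 0.2179 − (0.16334 + 0.018274) = 0.036282 g → mol O = 0.036282 ÷ 15.999 = 0.0022678 mol
Divide by the smallest (0.0022678 mol): C 5.997, H 7.994, O 1.000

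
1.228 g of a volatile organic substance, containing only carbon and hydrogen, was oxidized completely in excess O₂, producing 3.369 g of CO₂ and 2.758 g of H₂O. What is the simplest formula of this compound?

CH4

mol C = 3.369 g CO₂ ÷ 44.009 g/mol = 0.076553 mol
mol H = 2 × 2.758 g H₂O ÷ 18.015 g/mol = 0.30619 mol
Divide by the smallest (0.076553 mol): C 1.000, H 4.000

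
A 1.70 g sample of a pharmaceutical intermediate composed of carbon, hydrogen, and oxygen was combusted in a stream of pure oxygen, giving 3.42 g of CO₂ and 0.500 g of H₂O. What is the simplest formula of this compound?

C7H5O4

mol C = 3.42 g CO₂ ÷ 44.009 g/mol = 0.07771 mol
mol H = 2 × 0.500 g H₂O ÷ 18.015 g/mol = 0.05551 mol
mass O = 1.70 − (0.9334 + 0.05595) = 0.7107 g → mol O = 0.7107 ÷ 15.999 = 0.04442 mol
Divide by the smallest (0.04442 mol): C 1.750, H 1.250, O 1.000
Multiplying each by 4 gives whole numbers: C 7.00, H 5.00, O 4.00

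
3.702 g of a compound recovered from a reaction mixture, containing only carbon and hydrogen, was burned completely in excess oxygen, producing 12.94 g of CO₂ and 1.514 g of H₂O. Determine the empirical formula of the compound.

mol C = 12.94 g CO₂ ÷ 44.009 g/mol = 0.29403 mol
mol H = 2 × 1.514 g H₂O ÷ 18.015 g/mol = 0.16808 mol
Divide by the smallest (0.16808 mol): C 1.749, H 1.000
Multiplying each by 4 gives whole numbers: C 7.00, H 4.00

C7H4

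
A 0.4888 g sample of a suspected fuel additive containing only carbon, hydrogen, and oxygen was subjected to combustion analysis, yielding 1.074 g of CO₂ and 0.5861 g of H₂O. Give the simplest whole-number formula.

mol C = 1.074 g CO₂ ÷ 44.009 g/mol = 0.024404 mol
mol H = 2 × 0.5861 g H₂O ÷ 18.015 g/mol = 0.065068 mol
mass O = 0.4888 − (0.29312 + 0.065589) = 0.13009 g → mol O = 0.13009 ÷ 15.999 = 0.0081314 mol
Divide by the smallest (0.0081314 mol): C 3.001, H 8.002, O 1.000

C3H8O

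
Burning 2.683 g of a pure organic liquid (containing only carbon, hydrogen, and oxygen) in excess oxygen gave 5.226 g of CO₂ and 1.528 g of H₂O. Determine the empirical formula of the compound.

C7H10O4

mol C = 5.226 g CO₂ ÷ 44.009 g/mol = 0.11875 mol
mol H = 2 × 1.528 g H₂O ÷ 18.015 g/mol = 0.16964 mol
mass O = 2.683 − (1.4263 + 0.17099) = 1.0857 g → mol O = 1.0857 ÷ 15.999 = 0.067862 mol
Divide by the smallest (0.067862 mol): C 1.750, H 2.500, O 1.000
Multiplying each by 4 gives whole numbers: C 7.00, H 10.00, O 4.00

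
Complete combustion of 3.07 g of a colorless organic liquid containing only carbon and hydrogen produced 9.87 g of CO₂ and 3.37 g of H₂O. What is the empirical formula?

mol C = 9.87 g CO₂ ÷ 44.009 g/mol = 0.2243 mol
mol H = 2 × 3.37 g H₂O ÷ 18.015 g/mol = 0.3741 mol
Divide by the smallest (0.2243 mol): C 1.000, H 1.668
Multiplying each by 3 gives whole numbers: C 3.00, H 5.00

C3H5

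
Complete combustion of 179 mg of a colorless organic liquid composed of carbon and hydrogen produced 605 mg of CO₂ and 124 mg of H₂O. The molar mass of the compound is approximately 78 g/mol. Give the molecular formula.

mol C = 0.605 g CO₂ ÷ 44.009 g/mol = 0.01375 mol
mol H = 2 × 0.124 g H₂O ÷ 18.015 g/mol = 0.01377 mol
Divide by the smallest (0.01375 mol): C 1.000, H 1.001
Empirical formula: CH
Empirical-formula mass = 13.02 g/mol; 78 ÷ 13.02 ≈ 6, so the molecular formula is C6H6.

C6H6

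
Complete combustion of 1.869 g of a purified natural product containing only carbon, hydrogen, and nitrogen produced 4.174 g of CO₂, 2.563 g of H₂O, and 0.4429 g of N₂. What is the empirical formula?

C3H9N

mol C = 4.174 g CO₂ ÷ 44.009 g/mol = 0.094844 mol
mol H = 2 × 2.563 g H₂O ÷ 18.015 g/mol = 0.28454 mol
mol N = 2 × 0.4429 g N₂ ÷ 28.014 g/mol = 0.031620 mol
Divide by the smallest (0.031620 mol): C 3.000, H 8.999, N 1.000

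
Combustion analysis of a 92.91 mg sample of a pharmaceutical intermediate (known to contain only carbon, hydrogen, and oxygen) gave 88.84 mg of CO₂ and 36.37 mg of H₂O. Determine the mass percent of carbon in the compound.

mol C = 0.08884 g CO₂ ÷ 44.009 g/mol = 0.0020187 mol
mol H = 2 × 0.03637 g H₂O ÷ 18.015 g/mol = 0.0040377 mol
mass O = 0.09291 − (0.024246 + 0.0040700) = 0.064594 g → mol O = 0.064594 ÷ 15.999 = 0.0040374 mol
mass % C = 0.024246 g ÷ 0.09291 g × 100%

26.10%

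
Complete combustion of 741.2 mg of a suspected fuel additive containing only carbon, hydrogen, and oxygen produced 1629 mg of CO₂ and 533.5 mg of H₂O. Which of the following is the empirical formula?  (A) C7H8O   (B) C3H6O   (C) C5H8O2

mol C = 1.629 g CO₂ ÷ 44.009 g/mol = 0.037015 mol
mol H = 2 × 0.5335 g H₂O ÷ 18.015 g/mol = 0.059228 mol
mass O = 0.7412 − (0.44459 + 0.059702) = 0.23691 g → mol O = 0.23691 ÷ 15.999 = 0.014808 mol
Divide by the smallest (0.014808 mol): C 2.500, H 4.000, O 1.000
Multiplying each by 2 gives whole numbers: C 5.00, H 8.00, O 2.00

(C) C5H8O2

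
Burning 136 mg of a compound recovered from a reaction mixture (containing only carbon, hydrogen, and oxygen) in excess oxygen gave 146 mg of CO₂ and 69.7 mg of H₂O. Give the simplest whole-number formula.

C3H7O5

mol C = 0.146 g CO₂ ÷ 44.009 g/mol = 0.003318 mol
mol H = 2 × 0.0697 g H₂O ÷ 18.015 g/mol = 0.007738 mol
mass O = 0.136 − (0.03985 + 0.007800) = 0.08835 g → mol O = 0.08835 ÷ 15.999 = 0.005522 mol
Divide by the smallest (0.003318 mol): C 1.000, H 2.332, O 1.665
Multiplying each by 3 gives whole numbers: C 3.00, H 7.00, O 4.99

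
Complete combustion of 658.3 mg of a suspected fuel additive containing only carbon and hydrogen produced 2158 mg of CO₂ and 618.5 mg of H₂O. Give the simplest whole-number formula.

mol C = 2.158 g CO₂ ÷ 44.009 g/mol = 0.049035 mol
mol H = 2 × 0.6185 g H₂O ÷ 18.015 g/mol = 0.068665 mol
Divide by the smallest (0.049035 mol): C 1.000, H 1.400
Multiplying each by 5 gives whole numbers: C 5.00, H 7.00

C5H7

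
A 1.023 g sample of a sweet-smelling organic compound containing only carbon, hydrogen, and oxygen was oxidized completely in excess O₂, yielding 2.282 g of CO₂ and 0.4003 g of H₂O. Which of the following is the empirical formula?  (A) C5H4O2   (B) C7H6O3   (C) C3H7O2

(B) C7H6O3

mol C = 2.282 g CO₂ ÷ 44.009 g/mol = 0.051853 mol
mol H = 2 × 0.4003 g H₂O ÷ 18.015 g/mol = 0.044441 mol
mass O = 1.023 − (0.62281 + 0.044796) = 0.35540 g → mol O = 0.35540 ÷ 15.999 = 0.022214 mol
Divide by the smallest (0.022214 mol): C 2.334, H 2.001, O 1.000
Multiplying each by 3 gives whole numbers: C 7.00, H 6.00, O 3.00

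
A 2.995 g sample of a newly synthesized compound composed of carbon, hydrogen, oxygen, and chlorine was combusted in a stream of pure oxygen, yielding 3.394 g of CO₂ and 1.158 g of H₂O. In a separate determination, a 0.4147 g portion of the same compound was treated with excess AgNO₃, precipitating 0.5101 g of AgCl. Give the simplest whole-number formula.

mol C = 3.394 g CO₂ ÷ 44.009 g/mol = 0.077121 mol
mol H = 2 × 1.158 g H₂O ÷ 18.015 g/mol = 0.12856 mol
From the AgCl data: mol Cl per gram of compound = (0.5101 ÷ 143.318) ÷ 0.4147 = 0.0085826 mol/g, so in the 2.995 g combustion sample mol Cl = 0.025705 mol
mass O = 2.995 − (0.92630 + 0.12959 + 0.91124) = 1.0279 g → mol O = 1.0279 ÷ 15.999 = 0.064246 mol
Divide by the smallest (0.025705 mol): C 3.000, H 5.001, Cl 1.000, O 2.499
Multiplying each by 2 gives whole numbers: C 6.00, H 10.00, Cl 2.00, O 5.00

C6H10Cl2O5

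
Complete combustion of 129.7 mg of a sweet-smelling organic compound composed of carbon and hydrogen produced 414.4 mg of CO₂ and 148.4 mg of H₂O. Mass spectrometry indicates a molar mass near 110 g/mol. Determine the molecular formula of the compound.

mol C = 0.4144 g CO₂ ÷ 44.009 g/mol = 0.0094163 mol
mol H = 2 × 0.1484 g H₂O ÷ 18.015 g/mol = 0.016475 mol
Divide by the smallest (0.0094163 mol): C 1.000, H 1.750
Multiplying each by 4 gives whole numbers: C 4.00, H 7.00
Empirical formula: C4H7
Empirical-formula mass = 55.10 g/mol; 110 ÷ 55.10 ≈ 2, so the molecular formula is C8H14.

C8H14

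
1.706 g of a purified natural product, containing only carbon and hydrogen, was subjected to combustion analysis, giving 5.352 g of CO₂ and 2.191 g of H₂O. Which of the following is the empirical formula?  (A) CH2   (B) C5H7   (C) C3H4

(A) CH2

mol C = 5.352 g CO₂ ÷ 44.009 g/mol = 0.12161 mol
mol H = 2 × 2.191 g H₂O ÷ 18.015 g/mol = 0.24324 mol
Divide by the smallest (0.12161 mol): C 1.000, H 2.000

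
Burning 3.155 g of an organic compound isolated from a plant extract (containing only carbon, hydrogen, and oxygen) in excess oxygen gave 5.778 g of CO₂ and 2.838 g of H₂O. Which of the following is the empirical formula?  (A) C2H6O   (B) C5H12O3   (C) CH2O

mol C = 5.778 g CO₂ ÷ 44.009 g/mol = 0.13129 mol
mol H = 2 × 2.838 g H₂O ÷ 18.015 g/mol = 0.31507 mol
mass O = 3.155 − (1.5769 + 0.31759) = 1.2605 g → mol O = 1.2605 ÷ 15.999 = 0.078784 mol
Divide by the smallest (0.078784 mol): C 1.666, H 3.999, O 1.000
Multiplying each by 3 gives whole numbers: C 5.00, H 12.00, O 3.00

(B) C5H12O3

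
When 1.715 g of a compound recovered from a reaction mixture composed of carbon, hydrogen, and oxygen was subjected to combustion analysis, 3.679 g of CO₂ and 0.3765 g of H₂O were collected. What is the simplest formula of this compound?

mol C = 3.679 g CO₂ ÷ 44.009 g/mol = 0.083597 mol
mol H = 2 × 0.3765 g H₂O ÷ 18.015 g/mol = 0.041799 mol
mass O = 1.715 − (1.0041 + 0.042133) = 0.66879 g → mol O = 0.66879 ÷ 15.999 = 0.041802 mol
Divide by the smallest (0.041799 mol): C 2.000, H 1.000, O 1.000

C2HO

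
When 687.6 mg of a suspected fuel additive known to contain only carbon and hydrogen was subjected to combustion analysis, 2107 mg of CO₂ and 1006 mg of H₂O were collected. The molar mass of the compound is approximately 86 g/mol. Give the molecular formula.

C6H14

mol C = 2.107 g CO₂ ÷ 44.009 g/mol = 0.047877 mol
mol H = 2 × 1.006 g H₂O ÷ 18.015 g/mol = 0.11168 mol
Divide by the smallest (0.047877 mol): C 1.000, H 2.333
Multiplying each by 3 gives whole numbers: C 3.00, H 7.00
Empirical formula: C3H7
Empirical-formula mass = 43.09 g/mol; 86 ÷ 43.09 ≈ 2, so the molecular formula is C6H14.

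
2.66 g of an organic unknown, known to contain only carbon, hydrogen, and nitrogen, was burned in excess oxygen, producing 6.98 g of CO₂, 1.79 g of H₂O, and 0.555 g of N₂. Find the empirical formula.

mol C = 6.98 g CO₂ ÷ 44.009 g/mol = 0.1586 mol
mol H = 2 × 1.79 g H₂O ÷ 18.015 g/mol = 0.1987 mol
mol N = 2 × 0.555 g N₂ ÷ 28.014 g/mol = 0.03962 mol
Divide by the smallest (0.03962 mol): C 4.003, H 5.015, N 1.000

C4H5N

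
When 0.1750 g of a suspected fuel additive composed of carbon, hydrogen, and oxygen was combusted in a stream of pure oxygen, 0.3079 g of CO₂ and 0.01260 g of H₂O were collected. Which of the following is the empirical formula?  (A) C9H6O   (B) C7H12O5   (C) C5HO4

mol C = 0.3079 g CO₂ ÷ 44.009 g/mol = 0.0069963 mol
mol H = 2 × 0.01260 g H₂O ÷ 18.015 g/mol = 0.0013988 mol
mass O = 0.1750 − (0.084033 + 0.0014100) = 0.089557 g → mol O = 0.089557 ÷ 15.999 = 0.0055977 mol
Divide by the smallest (0.0013988 mol): C 5.002, H 1.000, O 4.002

(C) C5HO4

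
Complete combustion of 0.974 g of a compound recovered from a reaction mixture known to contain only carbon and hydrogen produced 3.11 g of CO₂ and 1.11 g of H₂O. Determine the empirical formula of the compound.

C4H7

mol C = 3.11 g CO₂ ÷ 44.009 g/mol = 0.07067 mol
mol H = 2 × 1.11 g H₂O ÷ 18.015 g/mol = 0.1232 mol
Divide by the smallest (0.07067 mol): C 1.000, H 1.744
Multiplying each by 4 gives whole numbers: C 4.00, H 6.98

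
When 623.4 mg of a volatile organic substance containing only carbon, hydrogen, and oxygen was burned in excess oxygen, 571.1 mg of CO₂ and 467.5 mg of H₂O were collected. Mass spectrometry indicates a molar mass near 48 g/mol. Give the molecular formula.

CH4O2

mol C = 0.5711 g CO₂ ÷ 44.009 g/mol = 0.012977 mol
mol H = 2 × 0.4675 g H₂O ÷ 18.015 g/mol = 0.051901 mol
mass O = 0.6234 − (0.15587 + 0.052316) = 0.41522 g → mol O = 0.41522 ÷ 15.999 = 0.025953 mol
Divide by the smallest (0.012977 mol): C 1.000, H 4.000, O 2.000
Empirical formula: CH4O2
Empirical-formula mass = 48.04 g/mol; 48 ÷ 48.04 ≈ 1, so the molecular formula is CH4O2.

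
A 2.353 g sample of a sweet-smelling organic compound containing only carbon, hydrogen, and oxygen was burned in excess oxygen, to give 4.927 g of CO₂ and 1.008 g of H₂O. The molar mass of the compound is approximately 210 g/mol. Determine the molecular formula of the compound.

mol C = 4.927 g CO₂ ÷ 44.009 g/mol = 0.11195 mol
mol H = 2 × 1.008 g H₂O ÷ 18.015 g/mol = 0.11191 mol
mass O = 2.353 − (1.3447 + 0.11280) = 0.89551 g → mol O = 0.89551 ÷ 15.999 = 0.055973 mol
Divide by the smallest (0.055973 mol): C 2.000, H 1.999, O 1.000
Empirical formula: C2H2O
Empirical-formula mass = 42.04 g/mol; 210 ÷ 42.04 ≈ 5, so the molecular formula is C10H10O5.

C10H10O5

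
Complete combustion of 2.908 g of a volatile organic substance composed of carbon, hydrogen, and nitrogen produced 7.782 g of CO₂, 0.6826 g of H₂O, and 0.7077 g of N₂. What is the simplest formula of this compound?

C7H3N2

mol C = 7.782 g CO₂ ÷ 44.009 g/mol = 0.17683 mol
mol H = 2 × 0.6826 g H₂O ÷ 18.015 g/mol = 0.075781 mol
mol N = 2 × 0.7077 g N₂ ÷ 28.014 g/mol = 0.050525 mol
Divide by the smallest (0.050525 mol): C 3.500, H 1.500, N 1.000
Multiplying each by 2 gives whole numbers: C 7.00, H 3.00, N 2.00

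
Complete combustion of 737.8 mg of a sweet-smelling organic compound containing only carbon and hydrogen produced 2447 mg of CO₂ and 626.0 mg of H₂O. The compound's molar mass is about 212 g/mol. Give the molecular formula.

C16H20

mol C = 2.447 g CO₂ ÷ 44.009 g/mol = 0.055602 mol
mol H = 2 × 0.6260 g H₂O ÷ 18.015 g/mol = 0.069498 mol
Divide by the smallest (0.055602 mol): C 1.000, H 1.250
Multiplying each by 4 gives whole numbers: C 4.00, H 5.00
Empirical formula: C4H5
Empirical-formula mass = 53.08 g/mol; 212 ÷ 53.08 ≈ 4, so the molecular formula is C16H20.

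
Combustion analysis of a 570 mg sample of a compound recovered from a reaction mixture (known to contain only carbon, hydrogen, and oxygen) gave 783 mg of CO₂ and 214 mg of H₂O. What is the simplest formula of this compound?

mol C = 0.783 g CO₂ ÷ 44.009 g/mol = 0.01779 mol
mol H = 2 × 0.214 g H₂O ÷ 18.015 g/mol = 0.02376 mol
mass O = 0.570 − (0.2137 + 0.02395) = 0.3324 g → mol O = 0.3324 ÷ 15.999 = 0.02077 mol
Divide by the smallest (0.01779 mol): C 1.000, H 1.335, O 1.168
Multiplying each by 6 gives whole numbers: C 6.00, H 8.01, O 7.01

C6H8O7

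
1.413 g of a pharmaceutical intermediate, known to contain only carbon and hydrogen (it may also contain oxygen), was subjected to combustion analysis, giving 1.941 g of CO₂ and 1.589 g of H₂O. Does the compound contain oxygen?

mol C = 1.941 g CO₂ ÷ 44.009 g/mol = 0.044105 mol
mol H = 2 × 1.589 g H₂O ÷ 18.015 g/mol = 0.17641 mol
C and H account for only 0.70756 g of the 1.413 g sample; the remaining 0.70544 g must be oxygen.

yes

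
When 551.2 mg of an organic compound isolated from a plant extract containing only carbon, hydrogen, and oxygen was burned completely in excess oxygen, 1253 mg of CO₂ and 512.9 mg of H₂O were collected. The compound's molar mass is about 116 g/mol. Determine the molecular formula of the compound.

C6H12O2

mol C = 1.253 g CO₂ ÷ 44.009 g/mol = 0.028471 mol
mol H = 2 × 0.5129 g H₂O ÷ 18.015 g/mol = 0.056941 mol
mass O = 0.5512 − (0.34197 + 0.057397) = 0.15183 g → mol O = 0.15183 ÷ 15.999 = 0.0094901 mol
Divide by the smallest (0.0094901 mol): C 3.000, H 6.000, O 1.000
Empirical formula: C3H6O
Empirical-formula mass = 58.08 g/mol; 116 ÷ 58.08 ≈ 2, so the molecular formula is C6H12O2.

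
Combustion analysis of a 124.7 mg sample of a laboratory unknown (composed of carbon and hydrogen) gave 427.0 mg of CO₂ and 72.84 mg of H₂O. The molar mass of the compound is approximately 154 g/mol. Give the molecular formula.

mol C = 0.4270 g CO₂ ÷ 44.009 g/mol = 0.0097026 mol
mol H = 2 × 0.07284 g H₂O ÷ 18.015 g/mol = 0.0080866 mol
Divide by the smallest (0.0080866 mol): C 1.200, H 1.000
Multiplying each by 5 gives whole numbers: C 6.00, H 5.00
Empirical formula: C6H5
Empirical-formula mass = 77.11 g/mol; 154 ÷ 77.11 ≈ 2, so the molecular formula is C12H10.

C12H10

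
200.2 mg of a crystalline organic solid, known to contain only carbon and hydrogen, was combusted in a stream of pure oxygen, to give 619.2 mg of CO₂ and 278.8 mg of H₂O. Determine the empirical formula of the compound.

C5H11

mol C = 0.6192 g CO₂ ÷ 44.009 g/mol = 0.014070 mol
mol H = 2 × 0.2788 g H₂O ÷ 18.015 g/mol = 0.030952 mol
Divide by the smallest (0.014070 mol): C 1.000, H 2.200
Multiplying each by 5 gives whole numbers: C 5.00, H 11.00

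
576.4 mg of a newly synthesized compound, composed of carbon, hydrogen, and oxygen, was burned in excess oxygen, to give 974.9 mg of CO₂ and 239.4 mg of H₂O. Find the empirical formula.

mol C = 0.9749 g CO₂ ÷ 44.009 g/mol = 0.022152 mol
mol H = 2 × 0.2394 g H₂O ÷ 18.015 g/mol = 0.026578 mol
mass O = 0.5764 − (0.26607 + 0.026790) = 0.28354 g → mol O = 0.28354 ÷ 15.999 = 0.017722 mol
Divide by the smallest (0.017722 mol): C 1.250, H 1.500, O 1.000
Multiplying each by 4 gives whole numbers: C 5.00, H 6.00, O 4.00

C5H6O4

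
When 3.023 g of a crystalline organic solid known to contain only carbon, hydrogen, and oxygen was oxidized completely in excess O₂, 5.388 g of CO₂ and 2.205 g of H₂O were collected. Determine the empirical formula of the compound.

C3H6O2

mol C = 5.388 g CO₂ ÷ 44.009 g/mol = 0.12243 mol
mol H = 2 × 2.205 g H₂O ÷ 18.015 g/mol = 0.24480 mol
mass O = 3.023 − (1.4705 + 0.24675) = 1.3057 g → mol O = 1.3057 ÷ 15.999 = 0.081614 mol
Divide by the smallest (0.081614 mol): C 1.500, H 2.999, O 1.000
Multiplying each by 2 gives whole numbers: C 3.00, H 6.00, O 2.00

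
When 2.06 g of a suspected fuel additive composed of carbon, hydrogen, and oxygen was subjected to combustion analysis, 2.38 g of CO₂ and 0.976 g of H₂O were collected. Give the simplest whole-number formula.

C2H4O3

mol C = 2.38 g CO₂ ÷ 44.009 g/mol = 0.05408 mol
mol H = 2 × 0.976 g H₂O ÷ 18.015 g/mol = 0.1084 mol
mass O = 2.06 − (0.6496 + 0.1092) = 1.301 g → mol O = 1.301 ÷ 15.999 = 0.08133 mol
Divide by the smallest (0.05408 mol): C 1.000, H 2.004, O 1.504
Multiplying each by 2 gives whole numbers: C 2.00, H 4.01, O 3.01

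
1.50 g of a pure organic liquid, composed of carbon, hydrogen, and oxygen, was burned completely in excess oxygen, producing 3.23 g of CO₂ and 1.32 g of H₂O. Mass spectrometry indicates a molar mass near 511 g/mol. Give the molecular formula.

C25H50O10

mol C = 3.23 g CO₂ ÷ 44.009 g/mol = 0.07339 mol
mol H = 2 × 1.32 g H₂O ÷ 18.015 g/mol = 0.1465 mol
mass O = 1.50 − (0.8815 + 0.1477) = 0.4707 g → mol O = 0.4707 ÷ 15.999 = 0.02942 mol
Divide by the smallest (0.02942 mol): C 2.494, H 4.981, O 1.000
Multiplying each by 2 gives whole numbers: C 4.99, H 9.96, O 2.00
Empirical formula: C5H10O2
Empirical-formula mass = 102.13 g/mol; 511 ÷ 102.13 ≈ 5, so the molecular formula is C25H50O10.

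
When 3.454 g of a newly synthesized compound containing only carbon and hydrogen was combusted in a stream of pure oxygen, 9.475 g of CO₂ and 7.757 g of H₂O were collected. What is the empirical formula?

mol C = 9.475 g CO₂ ÷ 44.009 g/mol = 0.21530 mol
mol H = 2 × 7.757 g H₂O ÷ 18.015 g/mol = 0.86117 mol
Divide by the smallest (0.21530 mol): C 1.000, H 4.000

CH4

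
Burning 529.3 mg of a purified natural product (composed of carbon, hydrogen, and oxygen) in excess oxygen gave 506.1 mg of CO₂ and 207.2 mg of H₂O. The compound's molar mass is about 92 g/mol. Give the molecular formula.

mol C = 0.5061 g CO₂ ÷ 44.009 g/mol = 0.011500 mol
mol H = 2 × 0.2072 g H₂O ÷ 18.015 g/mol = 0.023003 mol
mass O = 0.5293 − (0.13813 + 0.023187) = 0.36799 g → mol O = 0.36799 ÷ 15.999 = 0.023001 mol
Divide by the smallest (0.011500 mol): C 1.000, H 2.000, O 2.000
Empirical formula: CH2O2
Empirical-formula mass = 46.02 g/mol; 92 ÷ 46.02 ≈ 2, so the molecular formula is C2H4O4.

C2H4O4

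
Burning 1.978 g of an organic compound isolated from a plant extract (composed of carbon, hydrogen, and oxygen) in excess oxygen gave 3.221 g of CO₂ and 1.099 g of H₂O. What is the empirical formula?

C6H10O5

mol C = 3.221 g CO₂ ÷ 44.009 g/mol = 0.073190 mol
mol H = 2 × 1.099 g H₂O ÷ 18.015 g/mol = 0.12201 mol
mass O = 1.978 − (0.87908 + 0.12299) = 0.97593 g → mol O = 0.97593 ÷ 15.999 = 0.061000 mol
Divide by the smallest (0.061000 mol): C 1.200, H 2.000, O 1.000
Multiplying each by 5 gives whole numbers: C 6.00, H 10.00, O 5.00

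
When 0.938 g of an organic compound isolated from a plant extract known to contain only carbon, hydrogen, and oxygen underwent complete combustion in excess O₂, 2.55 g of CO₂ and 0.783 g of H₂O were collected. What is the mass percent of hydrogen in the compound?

9.3%

mol C = 2.55 g CO₂ ÷ 44.009 g/mol = 0.05794 mol
mol H = 2 × 0.783 g H₂O ÷ 18.015 g/mol = 0.08693 mol
mass O = 0.938 − (0.6959 + 0.08762) = 0.1544 g → mol O = 0.1544 ÷ 15.999 = 0.009652 mol
mass % H = 0.08762 g ÷ 0.938 g × 100%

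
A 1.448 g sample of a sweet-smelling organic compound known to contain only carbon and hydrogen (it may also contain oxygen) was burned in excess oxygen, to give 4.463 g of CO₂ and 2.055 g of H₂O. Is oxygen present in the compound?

mol C = 4.463 g CO₂ ÷ 44.009 g/mol = 0.10141 mol
mol H = 2 × 2.055 g H₂O ÷ 18.015 g/mol = 0.22814 mol
C and H together account for 1.4480 g — essentially the entire 1.448 g sample — so the compound contains no oxygen.

no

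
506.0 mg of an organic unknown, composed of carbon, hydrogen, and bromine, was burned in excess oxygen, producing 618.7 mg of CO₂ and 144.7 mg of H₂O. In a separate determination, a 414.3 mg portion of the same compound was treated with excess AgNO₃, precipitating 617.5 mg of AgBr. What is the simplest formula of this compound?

mol C = 0.6187 g CO₂ ÷ 44.009 g/mol = 0.014058 mol
mol H = 2 × 0.1447 g H₂O ÷ 18.015 g/mol = 0.016064 mol
From the AgBr data: mol Br per gram of compound = (0.6175 ÷ 187.772) ÷ 0.4143 = 0.0079376 mol/g, so in the 0.5060 g combustion sample mol Br = 0.0040164 mol
Divide by the smallest (0.0040164 mol): C 3.500, H 4.000, Br 1.000
Multiplying each by 2 gives whole numbers: C 7.00, H 8.00, Br 2.00

C7H8Br2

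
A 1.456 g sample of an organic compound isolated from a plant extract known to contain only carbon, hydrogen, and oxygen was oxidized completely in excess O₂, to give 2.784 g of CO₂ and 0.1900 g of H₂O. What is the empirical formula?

mol C = 2.784 g CO₂ ÷ 44.009 g/mol = 0.063260 mol
mol H = 2 × 0.1900 g H₂O ÷ 18.015 g/mol = 0.021094 mol
mass O = 1.456 − (0.75981 + 0.021262) = 0.67492 g → mol O = 0.67492 ÷ 15.999 = 0.042185 mol
Divide by the smallest (0.021094 mol): C 2.999, H 1.000, O 2.000

C3HO2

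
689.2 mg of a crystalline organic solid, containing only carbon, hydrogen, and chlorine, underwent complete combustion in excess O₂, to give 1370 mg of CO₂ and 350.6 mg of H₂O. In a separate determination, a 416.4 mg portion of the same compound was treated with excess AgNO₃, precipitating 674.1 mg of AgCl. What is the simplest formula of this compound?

mol C = 1.370 g CO₂ ÷ 44.009 g/mol = 0.031130 mol
mol H = 2 × 0.3506 g H₂O ÷ 18.015 g/mol = 0.038923 mol
From the AgCl data: mol Cl per gram of compound = (0.6741 ÷ 143.318) ÷ 0.4164 = 0.011296 mol/g, so in the 0.6892 g combustion sample mol Cl = 0.0077850 mol
Divide by the smallest (0.0077850 mol): C 3.999, H 5.000, Cl 1.000

C4H5Cl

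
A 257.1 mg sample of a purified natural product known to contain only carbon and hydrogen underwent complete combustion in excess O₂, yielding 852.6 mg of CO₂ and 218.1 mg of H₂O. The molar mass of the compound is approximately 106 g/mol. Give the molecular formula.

C8H10

mol C = 0.8526 g CO₂ ÷ 44.009 g/mol = 0.019373 mol
mol H = 2 × 0.2181 g H₂O ÷ 18.015 g/mol = 0.024213 mol
Divide by the smallest (0.019373 mol): C 1.000, H 1.250
Multiplying each by 4 gives whole numbers: C 4.00, H 5.00
Empirical formula: C4H5
Empirical-formula mass = 53.08 g/mol; 106 ÷ 53.08 ≈ 2, so the molecular formula is C8H10.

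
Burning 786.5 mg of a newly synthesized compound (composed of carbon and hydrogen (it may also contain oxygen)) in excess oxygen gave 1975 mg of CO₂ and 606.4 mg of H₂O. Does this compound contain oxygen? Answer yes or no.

yes

mol C = 1.975 g CO₂ ÷ 44.009 g/mol = 0.044877 mol
mol H = 2 × 0.6064 g H₂O ÷ 18.015 g/mol = 0.067322 mol
C and H account for only 0.60688 g of the 0.7865 g sample; the remaining 0.17962 g must be oxygen.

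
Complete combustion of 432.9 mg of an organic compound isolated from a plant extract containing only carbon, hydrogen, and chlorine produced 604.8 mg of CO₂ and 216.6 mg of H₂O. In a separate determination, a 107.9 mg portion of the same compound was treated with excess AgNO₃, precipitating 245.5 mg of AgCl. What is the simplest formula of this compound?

mol C = 0.6048 g CO₂ ÷ 44.009 g/mol = 0.013743 mol
mol H = 2 × 0.2166 g H₂O ÷ 18.015 g/mol = 0.024047 mol
From the AgCl data: mol Cl per gram of compound = (0.2455 ÷ 143.318) ÷ 0.1079 = 0.015876 mol/g, so in the 0.4329 g combustion sample mol Cl = 0.0068725 mol
Divide by the smallest (0.0068725 mol): C 2.000, H 3.499, Cl 1.000
Multiplying each by 2 gives whole numbers: C 4.00, H 7.00, Cl 2.00

C4H7Cl2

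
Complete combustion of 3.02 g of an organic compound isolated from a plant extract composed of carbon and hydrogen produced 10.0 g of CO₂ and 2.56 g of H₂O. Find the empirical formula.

C4H5

mol C = 10.0 g CO₂ ÷ 44.009 g/mol = 0.2272 mol
mol H = 2 × 2.56 g H₂O ÷ 18.015 g/mol = 0.2842 mol
Divide by the smallest (0.2272 mol): C 1.000, H 1.251
Multiplying each by 4 gives whole numbers: C 4.00, H 5.00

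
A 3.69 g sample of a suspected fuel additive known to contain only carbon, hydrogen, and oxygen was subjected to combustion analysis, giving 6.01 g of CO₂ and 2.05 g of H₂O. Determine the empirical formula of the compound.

mol C = 6.01 g CO₂ ÷ 44.009 g/mol = 0.1366 mol
mol H = 2 × 2.05 g H₂O ÷ 18.015 g/mol = 0.2276 mol
mass O = 3.69 − (1.640 + 0.2294) = 1.820 g → mol O = 1.820 ÷ 15.999 = 0.1138 mol
Divide by the smallest (0.1138 mol): C 1.200, H 2.000, O 1.000
Multiplying each by 5 gives whole numbers: C 6.00, H 10.00, O 5.00

C6H10O5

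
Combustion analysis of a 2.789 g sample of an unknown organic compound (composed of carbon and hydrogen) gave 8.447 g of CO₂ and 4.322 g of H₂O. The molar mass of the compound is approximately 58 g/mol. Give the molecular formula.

mol C = 8.447 g CO₂ ÷ 44.009 g/mol = 0.19194 mol
mol H = 2 × 4.322 g H₂O ÷ 18.015 g/mol = 0.47982 mol
Divide by the smallest (0.19194 mol): C 1.000, H 2.500
Multiplying each by 2 gives whole numbers: C 2.00, H 5.00
Empirical formula: C2H5
Empirical-formula mass = 29.06 g/mol; 58 ÷ 29.06 ≈ 2, so the molecular formula is C4H10.

C4H10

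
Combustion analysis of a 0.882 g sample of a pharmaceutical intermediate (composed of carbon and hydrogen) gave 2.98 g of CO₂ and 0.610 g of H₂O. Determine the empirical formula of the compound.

CH

mol C = 2.98 g CO₂ ÷ 44.009 g/mol = 0.06771 mol
mol H = 2 × 0.610 g H₂O ÷ 18.015 g/mol = 0.06772 mol
Divide by the smallest (0.06771 mol): C 1.000, H 1.000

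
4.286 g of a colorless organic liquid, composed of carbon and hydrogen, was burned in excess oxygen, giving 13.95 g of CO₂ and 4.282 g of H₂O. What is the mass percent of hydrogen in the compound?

11.18%

mol C = 13.95 g CO₂ ÷ 44.009 g/mol = 0.31698 mol
mol H = 2 × 4.282 g H₂O ÷ 18.015 g/mol = 0.47538 mol
mass % H = 0.47918 g ÷ 4.286 g × 100%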